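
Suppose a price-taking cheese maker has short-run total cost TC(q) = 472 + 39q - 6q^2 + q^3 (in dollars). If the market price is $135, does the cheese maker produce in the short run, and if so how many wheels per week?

Produce at q = 8

From TC, MC = TC'(q) = 39 - 12q + 3q^2 and AVC = VC/q = 39 - 6q + q^2.
The AVC parabola has its vertex at q = 6/2 = 3, where AVC = 39 - 6·3 + 3^2 = $30.
Since P = $135 ≥ min AVC = $30, price covers variable cost and the firm should produce.
P = MC gives -96 - 12q + 3q^2 = 0, with roots -4 and 8. Take the larger (rising MC): q* = 8.
Check: AVC at q = 8 is $55 ≤ P, so revenue covers variable cost.
Profit = P·q − TC = 135·8 − 912 = $168.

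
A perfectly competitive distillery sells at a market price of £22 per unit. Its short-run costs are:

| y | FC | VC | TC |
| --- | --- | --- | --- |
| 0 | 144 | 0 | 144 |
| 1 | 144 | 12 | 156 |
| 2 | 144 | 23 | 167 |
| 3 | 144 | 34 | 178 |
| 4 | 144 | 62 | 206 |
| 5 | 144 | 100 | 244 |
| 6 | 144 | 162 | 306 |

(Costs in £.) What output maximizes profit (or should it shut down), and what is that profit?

y = 3; profit = -£112

Profit at each row (π = 22y − TC): y=0: -144; y=1: -134; y=2: -123; y=3: -112; y=4: -118; y=5: -134; y=6: -174.
Profit is maximized at y = 3. AVC there is 34/3 = £11.33 ≤ P, so producing beats shutting down (which would give -£144).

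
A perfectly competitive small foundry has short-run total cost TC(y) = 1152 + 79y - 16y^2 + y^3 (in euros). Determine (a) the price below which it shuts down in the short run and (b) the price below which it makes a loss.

Shutdown price = €15; break-even price = €127

Shutdown price = min AVC. AVC = 79 - 16y + y^2, with vertex at y = 8 and minimum €15.
ATC = 1152/y + 79 - 16y + y^2. Setting dATC/dy = −1152/y^2 − 16 + 2y = 0 gives y = 12 (since 2·12^3 − 16·12^2 = 1152).
min ATC = 1152/12 + 79 − 16·12 + 12^2 = €127. That is the break-even price.
Between these two prices the firm operates at a loss; above €127 it earns a profit.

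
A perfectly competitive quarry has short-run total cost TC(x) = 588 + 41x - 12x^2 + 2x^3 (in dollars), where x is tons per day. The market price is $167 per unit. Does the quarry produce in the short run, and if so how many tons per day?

Produce at x = 7

Variable cost is VC = 41x - 12x^2 + 2x^3, so AVC = VC/x = 41 - 12x + 2x^2 and MC = dTC/dx = 41 - 24x + 6x^2.
The AVC parabola has its vertex at x = 12/4 = 3, where AVC = 41 - 12·3 + 2·3^2 = $23.
Because $167 ≥ $23, revenue can cover variable cost; the firm operates.
P = MC gives -126 - 24x + 6x^2 = 0, with roots -3 and 7. Take the larger (rising MC): x* = 7.
Check: AVC at x = 7 is $55 ≤ P, so revenue covers variable cost.
Profit = P·x − TC = 167·7 − 973 = $196.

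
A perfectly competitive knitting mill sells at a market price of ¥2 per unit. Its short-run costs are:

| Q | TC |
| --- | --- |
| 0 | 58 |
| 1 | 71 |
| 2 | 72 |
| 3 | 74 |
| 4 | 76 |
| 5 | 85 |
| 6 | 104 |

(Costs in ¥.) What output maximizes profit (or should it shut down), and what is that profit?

Q = 0 (shut down); profit = -¥58

Tabulate TR − TC: Q=0: -58; Q=1: -69; Q=2: -68; Q=3: -68; Q=4: -68; Q=5: -75; Q=6: -92.
Profit is highest at Q = 0. Equivalently, the lowest AVC in the table is 18/4 ≈ ¥4.50 at Q = 4, and P = ¥2 falls below it — price never covers variable cost, so the firm shuts down and loses only its fixed cost.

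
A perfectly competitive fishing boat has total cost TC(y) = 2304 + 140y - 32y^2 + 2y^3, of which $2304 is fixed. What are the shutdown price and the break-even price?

AVC = 140 - 32y + 2y^2; minimized at y = 8, giving min AVC = $12. That is the shutdown price.
ATC = 2304/y + 140 - 32y + 2y^2. Setting dATC/dy = −2304/y^2 − 32 + 4y = 0 gives y = 12 (since 4·12^3 − 32·12^2 = 2304).
min ATC = 2304/12 + 140 − 32·12 + 2·12^2 = $236. That is the break-even price.
For $12 ≤ P < $236 the firm produces at a loss; below $12 it shuts down.

Shutdown price = $12; break-even price = $236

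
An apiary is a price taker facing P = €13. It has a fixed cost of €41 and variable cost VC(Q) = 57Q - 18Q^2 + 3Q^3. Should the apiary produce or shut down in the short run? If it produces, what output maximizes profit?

Shut down

From TC, MC = TC'(Q) = 57 - 36Q + 9Q^2 and AVC = VC/Q = 57 - 18Q + 3Q^2.
AVC hits its minimum where MC = AVC, at Q = 3, giving min AVC = 57 - 18·3 + 3·3^2 = €30.
P = €13 lies below min AVC = €30; no output level covers variable cost.
The firm minimizes its loss by shutting down and losing only its fixed cost of €41.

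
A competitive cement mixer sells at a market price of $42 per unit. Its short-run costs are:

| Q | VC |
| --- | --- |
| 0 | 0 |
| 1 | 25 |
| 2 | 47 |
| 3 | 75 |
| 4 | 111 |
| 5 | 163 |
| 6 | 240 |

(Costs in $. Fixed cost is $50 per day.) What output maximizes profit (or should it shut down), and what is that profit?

Profit at each row (π = 42Q − TC): Q=0: -50; Q=1: -33; Q=2: -13; Q=3: 1; Q=4: 7; Q=5: -3; Q=6: -38.
Profit is maximized at Q = 4. AVC there is 111/4 = $27.75 ≤ P, so producing beats shutting down (which would give -$50).

Q = 4; profit = $7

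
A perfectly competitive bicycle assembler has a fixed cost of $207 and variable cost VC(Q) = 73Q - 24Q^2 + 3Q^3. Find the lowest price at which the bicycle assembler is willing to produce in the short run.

Short-run supply begins at min AVC. From VC = 73Q - 24Q^2 + 3Q^3, AVC = 73 - 24Q + 3Q^2.
At the minimum of AVC, MC = AVC. MC = 73 - 48Q + 9Q^2; setting MC = AVC gives 6Q^2 - 24Q = 0, so Q = 4. min AVC = 25.
So the shutdown price is $25.

$25 per unit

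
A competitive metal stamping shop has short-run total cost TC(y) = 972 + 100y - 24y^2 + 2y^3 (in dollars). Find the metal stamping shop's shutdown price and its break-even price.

Shutdown price = min AVC. AVC = 100 - 24y + 2y^2, with vertex at y = 6 and minimum $28.
ATC = 972/y + 100 - 24y + 2y^2. Setting dATC/dy = −972/y^2 − 24 + 4y = 0 gives y = 9 (since 4·9^3 − 24·9^2 = 972).
min ATC = 972/9 + 100 − 24·9 + 2·9^2 = $154. That is the break-even price.
Between these two prices the firm operates at a loss; above $154 it earns a profit.

Shutdown price = $28; break-even price = $154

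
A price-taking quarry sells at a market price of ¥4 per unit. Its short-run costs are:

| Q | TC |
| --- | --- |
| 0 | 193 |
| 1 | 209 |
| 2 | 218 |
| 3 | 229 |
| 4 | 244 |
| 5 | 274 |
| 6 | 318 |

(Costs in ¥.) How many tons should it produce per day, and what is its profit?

Profit at each row (π = 4Q − TC): Q=0: -193; Q=1: -205; Q=2: -210; Q=3: -217; Q=4: -228; Q=5: -254; Q=6: -294.
Profit is highest at Q = 0. Equivalently, the lowest AVC in the table is 36/3 ≈ ¥12 at Q = 3, and P = ¥4 falls below it — price never covers variable cost, so the firm shuts down and loses only its fixed cost.

Q = 0 (shut down); profit = -¥193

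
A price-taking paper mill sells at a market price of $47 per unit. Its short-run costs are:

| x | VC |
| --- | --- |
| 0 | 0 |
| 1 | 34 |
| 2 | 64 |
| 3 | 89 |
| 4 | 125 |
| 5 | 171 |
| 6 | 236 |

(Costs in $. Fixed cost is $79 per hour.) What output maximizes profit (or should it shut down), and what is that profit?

x = 5; profit = -$15

Compute π = P·x − TC at each output: x=0: -79; x=1: -66; x=2: -49; x=3: -27; x=4: -16; x=5: -15; x=6: -33.
Profit is maximized at x = 5. AVC there is 171/5 = $34.20 ≤ P, so producing beats shutting down (which would give -$79).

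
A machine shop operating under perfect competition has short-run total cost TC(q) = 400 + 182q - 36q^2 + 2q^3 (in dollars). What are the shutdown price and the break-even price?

AVC = 182 - 36q + 2q^2; minimized at q = 9, giving min AVC = $20. That is the shutdown price.
ATC = 400/q + 182 - 36q + 2q^2. Setting dATC/dq = −400/q^2 − 36 + 4q = 0 gives q = 10 (since 4·10^3 − 36·10^2 = 400).
min ATC = 400/10 + 182 − 36·10 + 2·10^2 = $62. That is the break-even price.
For $20 ≤ P < $62 the firm produces at a loss; below $20 it shuts down.

Shutdown price = $20; break-even price = $62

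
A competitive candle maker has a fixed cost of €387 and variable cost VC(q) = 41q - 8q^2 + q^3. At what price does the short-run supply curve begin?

The shutdown price is the minimum of AVC. VC = 41q - 8q^2 + q^3, so AVC = 41 - 8q + q^2.
dAVC/dq = -8 + 2q = 0 gives q = 4. min AVC = 41 - 8·4 + 4^2 = 25.
The firm shuts down for any P below €25.

€25 per unit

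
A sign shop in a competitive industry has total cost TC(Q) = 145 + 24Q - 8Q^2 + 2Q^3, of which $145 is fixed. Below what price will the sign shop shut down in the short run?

$16 per unit

The firm shuts down when price falls below the minimum of average variable cost. AVC = VC/Q = 24 - 8Q + 2Q^2.
dAVC/dQ = -8 + 4Q = 0 gives Q = 2. min AVC = 24 - 8·2 + 2·2^2 = 16.
For P < $16 the firm produces nothing.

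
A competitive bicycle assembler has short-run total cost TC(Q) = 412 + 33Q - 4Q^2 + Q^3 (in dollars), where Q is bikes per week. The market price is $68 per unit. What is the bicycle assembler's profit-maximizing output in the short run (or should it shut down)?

Produce at Q = 5

Variable cost is VC = 33Q - 4Q^2 + Q^3, so AVC = VC/Q = 33 - 4Q + Q^2 and MC = dTC/dQ = 33 - 8Q + 3Q^2.
AVC hits its minimum where MC = AVC, at Q = 2, giving min AVC = 33 - 4·2 + 2^2 = $29.
P = $68 exceeds min AVC = $29, so the firm stays open.
P = MC gives -35 - 8Q + 3Q^2 = 0, with roots -7/3 and 5. Take the larger (rising MC): Q* = 5.
Check: AVC at Q = 5 is $38 ≤ P, so revenue covers variable cost.
Profit = P·Q − TC = 68·5 − 602 = -$262, a loss, but smaller than the $412 fixed cost the firm would lose by shutting down.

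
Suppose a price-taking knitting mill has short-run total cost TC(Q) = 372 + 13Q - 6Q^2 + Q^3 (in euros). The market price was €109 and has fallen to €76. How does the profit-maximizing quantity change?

MC = 13 - 12Q + 3Q^2; the shutdown threshold is min AVC = €4 (at Q = 3).
With P = €109 above the shutdown price, P = MC gives Q = 8.
At P = €76 ≥ min AVC, set P = MC: Q = 7. The firm stays open but cuts output.

Output falls from 8 to 7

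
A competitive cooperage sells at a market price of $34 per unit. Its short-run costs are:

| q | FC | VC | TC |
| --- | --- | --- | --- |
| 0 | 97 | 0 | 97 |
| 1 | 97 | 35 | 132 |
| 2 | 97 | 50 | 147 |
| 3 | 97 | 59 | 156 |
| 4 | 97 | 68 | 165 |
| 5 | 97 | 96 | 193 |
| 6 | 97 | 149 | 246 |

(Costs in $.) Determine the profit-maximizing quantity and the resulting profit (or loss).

q = 5; profit = -$23

Profit at each row (π = 34q − TC): q=0: -97; q=1: -98; q=2: -79; q=3: -54; q=4: -29; q=5: -23; q=6: -42.
Profit is maximized at q = 5. AVC there is 96/5 = $19.20 ≤ P, so producing beats shutting down (which would give -$97).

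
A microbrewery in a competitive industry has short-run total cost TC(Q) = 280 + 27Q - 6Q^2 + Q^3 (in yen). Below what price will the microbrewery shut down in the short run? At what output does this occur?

¥18 per unit, at Q = 3

The shutdown price is the minimum of AVC. VC = 27Q - 6Q^2 + Q^3, so AVC = 27 - 6Q + Q^2.
At the minimum of AVC, MC = AVC. MC = 27 - 12Q + 3Q^2; setting MC = AVC gives 2Q^2 - 6Q = 0, so Q = 3. min AVC = 18.
So the shutdown price is ¥18.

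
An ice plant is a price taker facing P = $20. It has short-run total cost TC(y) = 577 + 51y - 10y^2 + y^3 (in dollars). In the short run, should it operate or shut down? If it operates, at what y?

Shut down

Variable cost is VC = 51y - 10y^2 + y^3, so AVC = VC/y = 51 - 10y + y^2 and MC = dTC/dy = 51 - 20y + 3y^2.
AVC hits its minimum where MC = AVC, at y = 5, giving min AVC = 51 - 10·5 + 5^2 = $26.
Since P = $20 < min AVC = $26, price fails to cover variable cost at any output.
Shutting down limits the loss to fixed cost, $577.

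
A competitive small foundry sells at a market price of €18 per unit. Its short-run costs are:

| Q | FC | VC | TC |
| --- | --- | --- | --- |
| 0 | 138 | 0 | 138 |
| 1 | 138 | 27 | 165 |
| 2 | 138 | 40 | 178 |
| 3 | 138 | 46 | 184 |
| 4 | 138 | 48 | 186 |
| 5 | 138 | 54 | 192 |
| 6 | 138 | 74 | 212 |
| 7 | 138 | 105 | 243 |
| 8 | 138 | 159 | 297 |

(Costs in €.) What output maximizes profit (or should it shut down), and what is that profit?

Tabulate TR − TC: Q=0: -138; Q=1: -147; Q=2: -142; Q=3: -130; Q=4: -114; Q=5: -102; Q=6: -104; Q=7: -117; Q=8: -153.
Profit is maximized at Q = 5. AVC there is 54/5 = €10.80 ≤ P, so producing beats shutting down (which would give -€138).

Q = 5; profit = -€102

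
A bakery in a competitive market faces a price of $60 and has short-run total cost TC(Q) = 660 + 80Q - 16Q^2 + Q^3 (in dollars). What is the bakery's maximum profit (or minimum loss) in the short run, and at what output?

Profit = -$260 at Q = 10

AVC = 80 - 16Q + Q^2 has its minimum $16 at Q = 8; price $60 clears that bar, so the firm operates.
MC = 80 - 32Q + 3Q^2. Setting P = MC and taking the root on the rising branch gives Q* = 10.
TR = 60·10 = 600. TC = 660 + 200 = 860. Profit = 600 − 860 = -$260.
By producing, the firm covers all variable cost plus $400 of fixed cost; shutting down would lose the full $660.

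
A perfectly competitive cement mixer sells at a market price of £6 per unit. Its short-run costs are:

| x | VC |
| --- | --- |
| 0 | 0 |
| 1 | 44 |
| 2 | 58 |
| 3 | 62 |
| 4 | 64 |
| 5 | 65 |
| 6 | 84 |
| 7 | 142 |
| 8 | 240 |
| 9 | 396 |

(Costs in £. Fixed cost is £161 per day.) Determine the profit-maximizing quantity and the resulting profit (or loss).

x = 0 (shut down); profit = -£161

Profit at each row (π = 6x − TC): x=0: -161; x=1: -199; x=2: -207; x=3: -205; x=4: -201; x=5: -196; x=6: -209; x=7: -261; x=8: -353; x=9: -503.
Profit is highest at x = 0. Equivalently, the lowest AVC in the table is 65/5 ≈ £13 at x = 5, and P = £6 falls below it — price never covers variable cost, so the firm shuts down and loses only its fixed cost.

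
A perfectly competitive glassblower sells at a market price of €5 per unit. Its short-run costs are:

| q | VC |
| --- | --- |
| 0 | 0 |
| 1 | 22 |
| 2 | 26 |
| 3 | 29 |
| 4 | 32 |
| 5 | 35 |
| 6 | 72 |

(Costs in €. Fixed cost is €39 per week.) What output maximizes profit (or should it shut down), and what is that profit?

q = 0 (shut down); profit = -€39

Tabulate TR − TC: q=0: -39; q=1: -56; q=2: -55; q=3: -53; q=4: -51; q=5: -49; q=6: -81.
Profit is highest at q = 0. Equivalently, the lowest AVC in the table is 35/5 ≈ €7 at q = 5, and P = €5 falls below it — price never covers variable cost, so the firm shuts down and loses only its fixed cost.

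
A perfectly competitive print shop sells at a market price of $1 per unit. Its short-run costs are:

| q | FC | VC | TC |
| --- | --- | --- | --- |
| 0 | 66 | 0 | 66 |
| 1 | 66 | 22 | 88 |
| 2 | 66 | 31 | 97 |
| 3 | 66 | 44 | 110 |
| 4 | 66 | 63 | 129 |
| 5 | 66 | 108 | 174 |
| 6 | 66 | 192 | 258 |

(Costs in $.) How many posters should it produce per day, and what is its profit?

Profit at each row (π = 1q − TC): q=0: -66; q=1: -87; q=2: -95; q=3: -107; q=4: -125; q=5: -169; q=6: -252.
Profit is highest at q = 0. Equivalently, the lowest AVC in the table is 44/3 ≈ $14.67 at q = 3, and P = $1 falls below it — price never covers variable cost, so the firm shuts down and loses only its fixed cost.

q = 0 (shut down); profit = -$66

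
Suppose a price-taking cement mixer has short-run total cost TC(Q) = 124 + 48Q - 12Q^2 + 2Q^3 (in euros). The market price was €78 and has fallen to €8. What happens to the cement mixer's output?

Output falls from 5 to 0 (the firm shuts down)

MC = 48 - 24Q + 6Q^2; the shutdown threshold is min AVC = €30 (at Q = 3).
With P = €78 above the shutdown price, P = MC gives Q = 5.
At P = €8 < min AVC = €30, price no longer covers variable cost at any output, so the firm shuts down: Q = 0.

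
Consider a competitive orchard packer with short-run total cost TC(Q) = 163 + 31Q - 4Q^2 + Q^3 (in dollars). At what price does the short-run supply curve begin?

Short-run supply begins at min AVC. From VC = 31Q - 4Q^2 + Q^3, AVC = 31 - 4Q + Q^2.
dAVC/dQ = -4 + 2Q = 0 gives Q = 2. min AVC = 31 - 4·2 + 2^2 = 27.
The firm shuts down for any P below $27.

$27 per unit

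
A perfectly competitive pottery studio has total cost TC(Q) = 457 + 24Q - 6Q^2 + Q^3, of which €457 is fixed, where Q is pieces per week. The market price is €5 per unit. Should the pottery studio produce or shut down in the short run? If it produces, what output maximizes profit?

From TC, MC = TC'(Q) = 24 - 12Q + 3Q^2 and AVC = VC/Q = 24 - 6Q + Q^2.
AVC is minimized where dAVC/dQ = -6 + 2Q = 0, at Q = 3; min AVC = 24 - 6·3 + 3^2 = €15.
With P < min AVC (€5 < €15), every unit sold adds to the loss.
The firm minimizes its loss by shutting down and losing only its fixed cost of €457.

Shut down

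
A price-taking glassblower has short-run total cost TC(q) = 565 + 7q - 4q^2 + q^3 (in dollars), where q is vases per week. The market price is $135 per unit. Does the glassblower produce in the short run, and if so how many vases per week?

Variable cost is VC = 7q - 4q^2 + q^3, so AVC = VC/q = 7 - 4q + q^2 and MC = dTC/dq = 7 - 8q + 3q^2.
AVC hits its minimum where MC = AVC, at q = 2, giving min AVC = 7 - 4·2 + 2^2 = $3.
Since P = $135 ≥ min AVC = $3, price covers variable cost and the firm should produce.
Solving P = MC: -128 - 8q + 3q^2 = 0 ⇒ q = -16/3 or 8. On the upward-sloping branch, q* = 8.
Check: AVC at q = 8 is $39 ≤ P, so revenue covers variable cost.
Profit = P·q − TC = 135·8 − 877 = $203.

Produce at q = 8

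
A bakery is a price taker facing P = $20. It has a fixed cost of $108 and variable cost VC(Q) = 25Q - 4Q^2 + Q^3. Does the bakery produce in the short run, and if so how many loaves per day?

Shut down

Variable cost is VC = 25Q - 4Q^2 + Q^3, so AVC = VC/Q = 25 - 4Q + Q^2 and MC = dTC/dQ = 25 - 8Q + 3Q^2.
AVC is minimized where dAVC/dQ = -4 + 2Q = 0, at Q = 2; min AVC = 25 - 4·2 + 2^2 = $21.
With P < min AVC ($20 < $21), every unit sold adds to the loss.
Shutting down limits the loss to fixed cost, $108.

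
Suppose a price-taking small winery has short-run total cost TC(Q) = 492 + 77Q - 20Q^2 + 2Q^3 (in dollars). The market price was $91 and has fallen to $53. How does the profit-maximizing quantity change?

AVC = 77 - 20Q + 2Q^2, minimized at Q = 5 where min AVC = $27. MC = 77 - 40Q + 6Q^2.
With P = $91 above the shutdown price, P = MC gives Q = 7.
At P = $53 ≥ min AVC, set P = MC: Q = 6. The firm stays open but cuts output.

Output falls from 7 to 6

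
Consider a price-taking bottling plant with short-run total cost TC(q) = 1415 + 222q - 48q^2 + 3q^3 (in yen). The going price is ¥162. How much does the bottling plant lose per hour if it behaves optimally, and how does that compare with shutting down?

Profit = -¥215 at q = 10

AVC = 222 - 48q + 3q^2 has its minimum ¥30 at q = 8; price ¥162 clears that bar, so the firm operates.
With MC = 222 - 96q + 9q^2, P = MC on the upward-sloping part at q* = 10.
TR = 162·10 = 1620. TC = 1415 + 420 = 1835. Profit = 1620 − 1835 = -¥215.
By producing, the firm covers all variable cost plus ¥1200 of fixed cost; shutting down would lose the full ¥1415.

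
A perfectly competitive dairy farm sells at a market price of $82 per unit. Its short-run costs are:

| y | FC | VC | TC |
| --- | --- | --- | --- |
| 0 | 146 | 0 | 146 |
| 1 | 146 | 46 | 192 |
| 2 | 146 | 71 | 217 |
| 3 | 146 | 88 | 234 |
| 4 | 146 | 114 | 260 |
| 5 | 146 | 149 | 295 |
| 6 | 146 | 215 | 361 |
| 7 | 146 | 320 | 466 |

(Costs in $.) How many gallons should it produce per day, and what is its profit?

y = 6; profit = $131

Tabulate TR − TC: y=0: -146; y=1: -110; y=2: -53; y=3: 12; y=4: 68; y=5: 115; y=6: 131; y=7: 108.
Profit is maximized at y = 6. AVC there is 215/6 = $35.83 ≤ P, so producing beats shutting down (which would give -$146).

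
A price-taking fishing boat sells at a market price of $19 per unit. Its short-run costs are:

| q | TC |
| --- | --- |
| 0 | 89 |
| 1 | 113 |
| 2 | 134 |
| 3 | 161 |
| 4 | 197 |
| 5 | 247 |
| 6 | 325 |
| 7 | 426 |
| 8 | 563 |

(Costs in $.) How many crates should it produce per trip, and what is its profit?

Compute π = P·q − TC at each output: q=0: -89; q=1: -94; q=2: -96; q=3: -104; q=4: -121; q=5: -152; q=6: -211; q=7: -293; q=8: -411.
Profit is highest at q = 0. Equivalently, the lowest AVC in the table is 45/2 ≈ $22.50 at q = 2, and P = $19 falls below it — price never covers variable cost, so the firm shuts down and loses only its fixed cost.

q = 0 (shut down); profit = -$89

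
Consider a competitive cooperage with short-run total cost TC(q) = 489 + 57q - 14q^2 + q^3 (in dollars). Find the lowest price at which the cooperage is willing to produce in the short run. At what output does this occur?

The firm shuts down when price falls below the minimum of average variable cost. AVC = VC/q = 57 - 14q + q^2.
dAVC/dq = -14 + 2q = 0 gives q = 7. min AVC = 57 - 14·7 + 7^2 = 8.
The firm shuts down for any P below $8.

$8 per unit, at q = 7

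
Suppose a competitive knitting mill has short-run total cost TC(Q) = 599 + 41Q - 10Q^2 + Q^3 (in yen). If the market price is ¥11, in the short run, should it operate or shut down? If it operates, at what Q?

Shut down

From TC, MC = TC'(Q) = 41 - 20Q + 3Q^2 and AVC = VC/Q = 41 - 10Q + Q^2.
The AVC parabola has its vertex at Q = 10/2 = 5, where AVC = 41 - 10·5 + 5^2 = ¥16.
With P < min AVC (¥11 < ¥16), every unit sold adds to the loss.
Best response: produce nothing and absorb the ¥599 fixed cost.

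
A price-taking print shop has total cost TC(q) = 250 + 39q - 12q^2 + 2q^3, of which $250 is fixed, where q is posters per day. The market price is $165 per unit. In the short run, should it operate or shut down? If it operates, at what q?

From TC, MC = TC'(q) = 39 - 24q + 6q^2 and AVC = VC/q = 39 - 12q + 2q^2.
The AVC parabola has its vertex at q = 12/4 = 3, where AVC = 39 - 12·3 + 2·3^2 = $21.
P = $165 exceeds min AVC = $21, so the firm stays open.
P = MC gives -126 - 24q + 6q^2 = 0, with roots -3 and 7. Take the larger (rising MC): q* = 7.
Check: AVC at q = 7 is $53 ≤ P, so revenue covers variable cost.
Profit = P·q − TC = 165·7 − 621 = $534.

Produce at q = 7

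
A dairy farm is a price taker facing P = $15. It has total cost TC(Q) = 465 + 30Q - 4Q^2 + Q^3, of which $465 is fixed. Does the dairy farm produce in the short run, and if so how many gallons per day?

Shut down

From TC, MC = TC'(Q) = 30 - 8Q + 3Q^2 and AVC = VC/Q = 30 - 4Q + Q^2.
The AVC parabola has its vertex at Q = 4/2 = 2, where AVC = 30 - 4·2 + 2^2 = $26.
With P < min AVC ($15 < $26), every unit sold adds to the loss.
The firm minimizes its loss by shutting down and losing only its fixed cost of $465.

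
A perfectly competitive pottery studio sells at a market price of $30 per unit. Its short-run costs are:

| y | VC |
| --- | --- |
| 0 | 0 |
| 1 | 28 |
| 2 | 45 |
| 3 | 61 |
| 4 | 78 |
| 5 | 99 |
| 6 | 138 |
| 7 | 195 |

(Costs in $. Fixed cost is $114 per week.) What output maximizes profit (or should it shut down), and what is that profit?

Compute π = P·y − TC at each output: y=0: -114; y=1: -112; y=2: -99; y=3: -85; y=4: -72; y=5: -63; y=6: -72; y=7: -99.
Profit is maximized at y = 5. AVC there is 99/5 = $19.80 ≤ P, so producing beats shutting down (which would give -$114).

y = 5; profit = -$63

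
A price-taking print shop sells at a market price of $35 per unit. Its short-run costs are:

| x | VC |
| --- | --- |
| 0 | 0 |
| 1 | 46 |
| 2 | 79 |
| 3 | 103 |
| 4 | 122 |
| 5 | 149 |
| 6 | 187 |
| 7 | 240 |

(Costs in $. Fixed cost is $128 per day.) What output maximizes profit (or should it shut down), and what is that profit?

Tabulate TR − TC: x=0: -128; x=1: -139; x=2: -137; x=3: -126; x=4: -110; x=5: -102; x=6: -105; x=7: -123.
Profit is maximized at x = 5. AVC there is 149/5 = $29.80 ≤ P, so producing beats shutting down (which would give -$128).

x = 5; profit = -$102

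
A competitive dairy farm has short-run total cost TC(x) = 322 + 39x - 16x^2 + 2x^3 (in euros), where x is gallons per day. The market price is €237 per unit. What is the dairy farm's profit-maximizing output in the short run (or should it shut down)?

From TC, MC = TC'(x) = 39 - 32x + 6x^2 and AVC = VC/x = 39 - 16x + 2x^2.
The AVC parabola has its vertex at x = 16/4 = 4, where AVC = 39 - 16·4 + 2·4^2 = €7.
P = €237 exceeds min AVC = €7, so the firm stays open.
P = MC gives -198 - 32x + 6x^2 = 0, with roots -11/3 and 9. Take the larger (rising MC): x* = 9.
Check: AVC at x = 9 is €57 ≤ P, so revenue covers variable cost.
Profit = P·x − TC = 237·9 − 835 = €1298.

Produce at x = 9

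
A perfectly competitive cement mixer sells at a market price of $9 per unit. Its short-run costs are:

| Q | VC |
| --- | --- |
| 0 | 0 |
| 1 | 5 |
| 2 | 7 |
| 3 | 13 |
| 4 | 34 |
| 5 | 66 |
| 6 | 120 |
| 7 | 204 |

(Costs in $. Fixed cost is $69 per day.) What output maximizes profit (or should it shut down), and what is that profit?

Compute π = P·Q − TC at each output: Q=0: -69; Q=1: -65; Q=2: -58; Q=3: -55; Q=4: -67; Q=5: -90; Q=6: -135; Q=7: -210.
Profit is maximized at Q = 3. AVC there is 13/3 = $4.33 ≤ P, so producing beats shutting down (which would give -$69).

Q = 3; profit = -$55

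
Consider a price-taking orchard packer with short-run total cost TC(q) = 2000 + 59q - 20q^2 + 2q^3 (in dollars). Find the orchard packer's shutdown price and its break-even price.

Shutdown price = min AVC. AVC = 59 - 20q + 2q^2, with vertex at q = 5 and minimum $9.
ATC = 2000/q + 59 - 20q + 2q^2. Setting dATC/dq = −2000/q^2 − 20 + 4q = 0 gives q = 10 (since 4·10^3 − 20·10^2 = 2000).
min ATC = 2000/10 + 59 − 20·10 + 2·10^2 = $259. That is the break-even price.
For $9 ≤ P < $259 the firm produces at a loss; below $9 it shuts down.

Shutdown price = $9; break-even price = $259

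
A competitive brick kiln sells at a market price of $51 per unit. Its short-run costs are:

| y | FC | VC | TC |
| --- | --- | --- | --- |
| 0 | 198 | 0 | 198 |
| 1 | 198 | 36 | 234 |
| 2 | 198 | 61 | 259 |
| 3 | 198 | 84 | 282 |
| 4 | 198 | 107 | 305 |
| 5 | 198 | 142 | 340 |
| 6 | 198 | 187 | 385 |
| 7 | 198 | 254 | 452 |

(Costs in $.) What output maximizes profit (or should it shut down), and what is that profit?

Profit at each row (π = 51y − TC): y=0: -198; y=1: -183; y=2: -157; y=3: -129; y=4: -101; y=5: -85; y=6: -79; y=7: -95.
Profit is maximized at y = 6. AVC there is 187/6 = $31.17 ≤ P, so producing beats shutting down (which would give -$198).

y = 6; profit = -$79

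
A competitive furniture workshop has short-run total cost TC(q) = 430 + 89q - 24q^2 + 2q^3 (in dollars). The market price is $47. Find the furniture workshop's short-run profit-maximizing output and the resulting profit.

AVC = 89 - 24q + 2q^2 has its minimum $17 at q = 6; price $47 clears that bar, so the firm operates.
With MC = 89 - 48q + 6q^2, P = MC on the upward-sloping part at q* = 7.
TR = 47·7 = 329. TC = 430 + 133 = 563. Profit = 329 − 563 = -$234.
Shutting down would mean losing the fixed cost of $430, so operating at a loss of $234 is better by $196.

Profit = -$234 at q = 7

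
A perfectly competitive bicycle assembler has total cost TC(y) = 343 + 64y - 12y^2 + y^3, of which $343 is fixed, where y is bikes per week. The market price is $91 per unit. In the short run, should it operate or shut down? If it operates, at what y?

Produce at y = 9

Strip out fixed cost: VC = 64y - 12y^2 + y^3. Then AVC = 64 - 12y + y^2 and MC = 64 - 24y + 3y^2.
AVC is minimized where dAVC/dy = -12 + 2y = 0, at y = 6; min AVC = 64 - 12·6 + 6^2 = $28.
P = $91 exceeds min AVC = $28, so the firm stays open.
P = MC gives -27 - 24y + 3y^2 = 0, with roots -1 and 9. Take the larger (rising MC): y* = 9.
Check: AVC at y = 9 is $37 ≤ P, so revenue covers variable cost.
Profit = P·y − TC = 91·9 − 676 = $143.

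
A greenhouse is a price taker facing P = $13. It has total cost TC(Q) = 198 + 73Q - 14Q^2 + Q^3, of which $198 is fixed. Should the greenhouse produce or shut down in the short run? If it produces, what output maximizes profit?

Shut down

Strip out fixed cost: VC = 73Q - 14Q^2 + Q^3. Then AVC = 73 - 14Q + Q^2 and MC = 73 - 28Q + 3Q^2.
AVC is minimized where dAVC/dQ = -14 + 2Q = 0, at Q = 7; min AVC = 73 - 14·7 + 7^2 = $24.
P = $13 lies below min AVC = $24; no output level covers variable cost.
The firm minimizes its loss by shutting down and losing only its fixed cost of $198.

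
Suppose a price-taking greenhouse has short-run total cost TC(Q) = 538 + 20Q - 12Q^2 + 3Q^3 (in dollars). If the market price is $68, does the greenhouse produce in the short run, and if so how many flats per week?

Variable cost is VC = 20Q - 12Q^2 + 3Q^3, so AVC = VC/Q = 20 - 12Q + 3Q^2 and MC = dTC/dQ = 20 - 24Q + 9Q^2.
The AVC parabola has its vertex at Q = 12/6 = 2, where AVC = 20 - 12·2 + 3·2^2 = $8.
P = $68 exceeds min AVC = $8, so the firm stays open.
P = MC gives -48 - 24Q + 9Q^2 = 0, with roots -4/3 and 4. Take the larger (rising MC): Q* = 4.
Check: AVC at Q = 4 is $20 ≤ P, so revenue covers variable cost.
Profit = P·Q − TC = 68·4 − 618 = -$346, a loss, but smaller than the $538 fixed cost the firm would lose by shutting down.

Produce at Q = 4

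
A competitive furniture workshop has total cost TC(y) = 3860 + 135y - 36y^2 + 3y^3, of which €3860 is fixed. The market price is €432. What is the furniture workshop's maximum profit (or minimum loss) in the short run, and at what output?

AVC = 135 - 36y + 3y^2 has its minimum €27 at y = 6; price €432 clears that bar, so the firm operates.
MC = 135 - 72y + 9y^2. Setting P = MC and taking the root on the rising branch gives y* = 11.
TR = 432·11 = 4752. TC = 3860 + 1122 = 4982. Profit = 4752 − 4982 = -€230.
Shutting down would mean losing the fixed cost of €3860, so operating at a loss of €230 is better by €3630.

Profit = -€230 at y = 11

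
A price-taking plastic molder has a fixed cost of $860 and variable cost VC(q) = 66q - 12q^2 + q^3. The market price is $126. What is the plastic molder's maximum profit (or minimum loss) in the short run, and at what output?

AVC = 66 - 12q + q^2; min AVC = $30 at q = 6. Since P = $126 ≥ min AVC, the firm produces.
With MC = 66 - 24q + 3q^2, P = MC on the upward-sloping part at q* = 10.
TR = 126·10 = 1260. TC = 860 + 460 = 1320. Profit = 1260 − 1320 = -$60.
That loss of $60 beats the $860 the firm would lose by shutting down; producing recovers $800 of fixed cost.

Profit = -$60 at q = 10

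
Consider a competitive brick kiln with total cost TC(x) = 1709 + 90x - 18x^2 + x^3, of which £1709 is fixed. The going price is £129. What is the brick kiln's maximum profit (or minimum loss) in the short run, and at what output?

AVC = 90 - 18x + x^2 has its minimum £9 at x = 9; price £129 clears that bar, so the firm operates.
With MC = 90 - 36x + 3x^2, P = MC on the upward-sloping part at x* = 13.
TR = 129·13 = 1677. TC = 1709 + 325 = 2034. Profit = 1677 − 2034 = -£357.
That loss of £357 beats the £1709 the firm would lose by shutting down; producing recovers £1352 of fixed cost.

Profit = -£357 at x = 13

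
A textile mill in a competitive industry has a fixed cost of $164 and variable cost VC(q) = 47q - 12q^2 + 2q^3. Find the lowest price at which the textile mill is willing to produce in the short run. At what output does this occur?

$29 per unit, at q = 3

Short-run supply begins at min AVC. From VC = 47q - 12q^2 + 2q^3, AVC = 47 - 12q + 2q^2.
At the minimum of AVC, MC = AVC. MC = 47 - 24q + 6q^2; setting MC = AVC gives 4q^2 - 12q = 0, so q = 3. min AVC = 29.
For P < $29 the firm produces nothing.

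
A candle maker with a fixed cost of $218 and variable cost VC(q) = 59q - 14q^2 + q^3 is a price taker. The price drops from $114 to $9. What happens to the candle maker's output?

AVC = 59 - 14q + q^2, minimized at q = 7 where min AVC = $10. MC = 59 - 28q + 3q^2.
At P = $114 ≥ min AVC, set P = MC on the rising branch: q = 11.
At P = $9 < min AVC = $10, price no longer covers variable cost at any output, so the firm shuts down: q = 0.

Output falls from 11 to 0 (the firm shuts down)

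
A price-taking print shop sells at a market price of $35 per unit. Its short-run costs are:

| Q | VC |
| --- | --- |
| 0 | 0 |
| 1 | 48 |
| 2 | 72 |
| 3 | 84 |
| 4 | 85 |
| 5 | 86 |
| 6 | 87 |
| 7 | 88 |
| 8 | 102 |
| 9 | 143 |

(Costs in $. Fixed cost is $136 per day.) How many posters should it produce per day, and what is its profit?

Q = 8; profit = $42

Compute π = P·Q − TC at each output: Q=0: -136; Q=1: -149; Q=2: -138; Q=3: -115; Q=4: -81; Q=5: -47; Q=6: -13; Q=7: 21; Q=8: 42; Q=9: 36.
Profit is maximized at Q = 8. AVC there is 102/8 = $12.75 ≤ P, so producing beats shutting down (which would give -$136).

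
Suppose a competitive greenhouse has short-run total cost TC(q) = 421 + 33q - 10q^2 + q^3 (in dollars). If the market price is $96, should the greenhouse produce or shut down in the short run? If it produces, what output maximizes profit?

Strip out fixed cost: VC = 33q - 10q^2 + q^3. Then AVC = 33 - 10q + q^2 and MC = 33 - 20q + 3q^2.
AVC is minimized where dAVC/dq = -10 + 2q = 0, at q = 5; min AVC = 33 - 10·5 + 5^2 = $8.
Because $96 ≥ $8, revenue can cover variable cost; the firm operates.
Solving P = MC: -63 - 20q + 3q^2 = 0 ⇒ q = -7/3 or 9. On the upward-sloping branch, q* = 9.
Check: AVC at q = 9 is $24 ≤ P, so revenue covers variable cost.
Profit = P·q − TC = 96·9 − 637 = $227.

Produce at q = 9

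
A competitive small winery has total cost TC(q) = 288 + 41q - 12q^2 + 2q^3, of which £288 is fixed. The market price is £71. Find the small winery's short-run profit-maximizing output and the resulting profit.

AVC = 41 - 12q + 2q^2 has its minimum £23 at q = 3; price £71 clears that bar, so the firm operates.
MC = 41 - 24q + 6q^2. Setting P = MC and taking the root on the rising branch gives q* = 5.
TR = 71·5 = 355. TC = 288 + 155 = 443. Profit = 355 − 443 = -£88.
That loss of £88 beats the £288 the firm would lose by shutting down; producing recovers £200 of fixed cost.

Profit = -£88 at q = 5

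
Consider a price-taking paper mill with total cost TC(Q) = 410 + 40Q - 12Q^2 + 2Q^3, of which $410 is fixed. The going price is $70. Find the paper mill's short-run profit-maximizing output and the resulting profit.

AVC = 40 - 12Q + 2Q^2; min AVC = $22 at Q = 3. Since P = $70 ≥ min AVC, the firm produces.
MC = 40 - 24Q + 6Q^2. Setting P = MC and taking the root on the rising branch gives Q* = 5.
TR = 70·5 = 350. TC = 410 + 150 = 560. Profit = 350 − 560 = -$210.
Shutting down would mean losing the fixed cost of $410, so operating at a loss of $210 is better by $200.

Profit = -$210 at Q = 5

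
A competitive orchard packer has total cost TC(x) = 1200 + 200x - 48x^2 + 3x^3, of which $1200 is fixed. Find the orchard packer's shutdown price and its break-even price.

AVC = 200 - 48x + 3x^2; minimized at x = 8, giving min AVC = $8. That is the shutdown price.
ATC = 1200/x + 200 - 48x + 3x^2. Setting dATC/dx = −1200/x^2 − 48 + 6x = 0 gives x = 10 (since 6·10^3 − 48·10^2 = 1200).
min ATC = 1200/10 + 200 − 48·10 + 3·10^2 = $140. That is the break-even price.
For $8 ≤ P < $140 the firm produces at a loss; below $8 it shuts down.

Shutdown price = $8; break-even price = $140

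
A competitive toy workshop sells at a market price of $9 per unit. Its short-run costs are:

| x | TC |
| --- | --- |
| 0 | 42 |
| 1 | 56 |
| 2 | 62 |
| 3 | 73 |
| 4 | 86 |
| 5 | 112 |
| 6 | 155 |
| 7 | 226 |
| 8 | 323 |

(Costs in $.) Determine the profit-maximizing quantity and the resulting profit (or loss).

Profit at each row (π = 9x − TC): x=0: -42; x=1: -47; x=2: -44; x=3: -46; x=4: -50; x=5: -67; x=6: -101; x=7: -163; x=8: -251.
Profit is highest at x = 0. Equivalently, the lowest AVC in the table is 20/2 ≈ $10 at x = 2, and P = $9 falls below it — price never covers variable cost, so the firm shuts down and loses only its fixed cost.

x = 0 (shut down); profit = -$42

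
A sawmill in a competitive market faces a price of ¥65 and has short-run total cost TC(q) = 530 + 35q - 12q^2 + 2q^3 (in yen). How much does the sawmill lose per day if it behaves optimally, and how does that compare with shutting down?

Profit = -¥330 at q = 5

AVC = 35 - 12q + 2q^2; min AVC = ¥17 at q = 3. Since P = ¥65 ≥ min AVC, the firm produces.
With MC = 35 - 24q + 6q^2, P = MC on the upward-sloping part at q* = 5.
TR = 65·5 = 325. TC = 530 + 125 = 655. Profit = 325 − 655 = -¥330.
That loss of ¥330 beats the ¥530 the firm would lose by shutting down; producing recovers ¥200 of fixed cost.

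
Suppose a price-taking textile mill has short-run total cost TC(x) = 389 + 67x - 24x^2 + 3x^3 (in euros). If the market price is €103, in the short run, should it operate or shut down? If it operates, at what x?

Produce at x = 6

Strip out fixed cost: VC = 67x - 24x^2 + 3x^3. Then AVC = 67 - 24x + 3x^2 and MC = 67 - 48x + 9x^2.
AVC is minimized where dAVC/dx = -24 + 6x = 0, at x = 4; min AVC = 67 - 24·4 + 3·4^2 = €19.
Since P = €103 ≥ min AVC = €19, price covers variable cost and the firm should produce.
Solving P = MC: -36 - 48x + 9x^2 = 0 ⇒ x = -2/3 or 6. On the upward-sloping branch, x* = 6.
Check: AVC at x = 6 is €31 ≤ P, so revenue covers variable cost.
Profit = P·x − TC = 103·6 − 575 = €43.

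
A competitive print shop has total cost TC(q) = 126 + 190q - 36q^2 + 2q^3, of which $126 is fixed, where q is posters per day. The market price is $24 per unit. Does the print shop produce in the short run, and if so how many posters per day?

Shut down

From TC, MC = TC'(q) = 190 - 72q + 6q^2 and AVC = VC/q = 190 - 36q + 2q^2.
The AVC parabola has its vertex at q = 36/4 = 9, where AVC = 190 - 36·9 + 2·9^2 = $28.
Since P = $24 < min AVC = $28, price fails to cover variable cost at any output.
Shutting down limits the loss to fixed cost, $126.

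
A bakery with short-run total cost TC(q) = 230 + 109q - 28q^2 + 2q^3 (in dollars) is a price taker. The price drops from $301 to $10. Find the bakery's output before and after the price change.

AVC = 109 - 28q + 2q^2, minimized at q = 7 where min AVC = $11. MC = 109 - 56q + 6q^2.
At P = $301 ≥ min AVC, set P = MC on the rising branch: q = 12.
At P = $10 < min AVC = $11, price no longer covers variable cost at any output, so the firm shuts down: q = 0.

Output falls from 12 to 0 (the firm shuts down)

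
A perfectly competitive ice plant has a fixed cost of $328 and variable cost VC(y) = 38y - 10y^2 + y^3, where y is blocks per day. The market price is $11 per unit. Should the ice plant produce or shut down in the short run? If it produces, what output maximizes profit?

From TC, MC = TC'(y) = 38 - 20y + 3y^2 and AVC = VC/y = 38 - 10y + y^2.
AVC hits its minimum where MC = AVC, at y = 5, giving min AVC = 38 - 10·5 + 5^2 = $13.
Since P = $11 < min AVC = $13, price fails to cover variable cost at any output.
Best response: produce nothing and absorb the $328 fixed cost.

Shut down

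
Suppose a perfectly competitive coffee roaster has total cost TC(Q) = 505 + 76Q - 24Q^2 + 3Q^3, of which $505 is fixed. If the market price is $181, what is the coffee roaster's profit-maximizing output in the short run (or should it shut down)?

Produce at Q = 7

From TC, MC = TC'(Q) = 76 - 48Q + 9Q^2 and AVC = VC/Q = 76 - 24Q + 3Q^2.
AVC is minimized where dAVC/dQ = -24 + 6Q = 0, at Q = 4; min AVC = 76 - 24·4 + 3·4^2 = $28.
P = $181 exceeds min AVC = $28, so the firm stays open.
Solving P = MC: -105 - 48Q + 9Q^2 = 0 ⇒ Q = -5/3 or 7. On the upward-sloping branch, Q* = 7.
Check: AVC at Q = 7 is $55 ≤ P, so revenue covers variable cost.
Profit = P·Q − TC = 181·7 − 890 = $377.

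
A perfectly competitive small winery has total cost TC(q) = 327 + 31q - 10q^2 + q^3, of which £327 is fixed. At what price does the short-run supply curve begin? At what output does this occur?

Short-run supply begins at min AVC. From VC = 31q - 10q^2 + q^3, AVC = 31 - 10q + q^2.
At the minimum of AVC, MC = AVC. MC = 31 - 20q + 3q^2; setting MC = AVC gives 2q^2 - 10q = 0, so q = 5. min AVC = 6.
For P < £6 the firm produces nothing.

£6 per unit, at q = 5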